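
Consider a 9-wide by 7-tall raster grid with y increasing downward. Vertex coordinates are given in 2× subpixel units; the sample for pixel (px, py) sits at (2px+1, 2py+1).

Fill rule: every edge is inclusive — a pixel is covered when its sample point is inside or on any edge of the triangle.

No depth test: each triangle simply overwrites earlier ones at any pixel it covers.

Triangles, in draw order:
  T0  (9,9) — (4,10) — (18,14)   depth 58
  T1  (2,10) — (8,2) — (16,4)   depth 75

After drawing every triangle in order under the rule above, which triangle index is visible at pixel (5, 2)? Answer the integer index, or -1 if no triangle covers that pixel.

T0:
  2·area = 34  (B↔C swapped to make it positive)
  edge (9, 9)→(18, 14): d=(9,5) inclusive
  edge (18, 14)→(4, 10): d=(-14,-4) inclusive
  edge (4, 10)→(9, 9): d=(5,-1) inclusive
    (4,4)@(9, 9): e=[0,34,0] → X  [on edge]
    (5,4)@(11, 9): e=[-10,42,2] → .
    (4,5)@(9, 11): e=[18,6,10] → X
    (5,5)@(11, 11): e=[8,14,12] → X
    (6,5)@(13, 11): e=[-2,22,14] → .
    (4,6)@(9, 13): e=[36,-22,20] → .
    (5,6)@(11, 13): e=[26,-14,22] → .
    (7,6)@(15, 13): e=[6,2,26] → X
    (8,6)@(17, 13): e=[-4,10,28] → .
  covered (4 px):
    . . . . . . . . .
    . . . . . . . . .
    . . . . . . . . .
    . . . . . . . . .
    . . . . X . . . .
    . . . . X X . . .
    . . . . . . . X .
T1:
  2·area = 76
  edge (2, 10)→(8, 2): d=(6,-8) inclusive
  edge (8, 2)→(16, 4): d=(8,2) inclusive
  edge (16, 4)→(2, 10): d=(-14,6) inclusive
    (4,1)@(9, 3): e=[14,6,56] → X
    (5,1)@(11, 3): e=[30,2,44] → X
    (6,1)@(13, 3): e=[46,-2,32] → .
    (3,2)@(7, 5): e=[10,26,40] → X
    (6,2)@(13, 5): e=[58,14,4] → X
    (7,2)@(15, 5): e=[74,10,-8] → .
    (2,3)@(5, 7): e=[6,46,24] → X
    (4,3)@(9, 7): e=[38,38,0] → X  [on edge]
    (5,3)@(11, 7): e=[54,34,-12] → .
    (6,3)@(13, 7): e=[70,30,-24] → .
    (1,4)@(3, 9): e=[2,66,8] → X
    (2,4)@(5, 9): e=[18,62,-4] → .
  covered (10 px):
    . . . . . . . . .
    . . . . X X . . .
    . . . X X X X . .
    . . X X X . . . .
    . X . . . . . . .
    . . . . . . . . .
    . . . . . . . . .

Z-buffer (winner per pixel, '.' = empty):
  . . . . . . . . .
  . . . . 1 1 . . .
  . . . 1 1 1 1 . .
  . . 1 1 1 . . . .
  . 1 . . 0 . . . .
  . . . . 0 0 . . .
  . . . . . . . 0 .

Answer: 1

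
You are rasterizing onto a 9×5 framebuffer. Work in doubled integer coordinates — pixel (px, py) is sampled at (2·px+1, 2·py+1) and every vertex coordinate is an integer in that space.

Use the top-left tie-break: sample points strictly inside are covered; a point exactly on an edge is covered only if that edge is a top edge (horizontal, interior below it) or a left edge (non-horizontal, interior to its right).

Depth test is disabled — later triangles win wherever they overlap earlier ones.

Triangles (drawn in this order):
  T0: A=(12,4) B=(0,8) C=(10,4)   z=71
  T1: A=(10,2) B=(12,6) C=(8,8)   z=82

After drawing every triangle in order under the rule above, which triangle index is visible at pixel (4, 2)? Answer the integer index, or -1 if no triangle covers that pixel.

T0:
  2·area = 8
  edge (12, 4)→(0, 8): d=(-12,4) right/bottom  bias=-1
  edge (0, 8)→(10, 4): d=(10,-4) top-left  bias=+0
  edge (10, 4)→(12, 4): d=(2,0) top-left  bias=+0
    (7,1)@(15, 3): e=[0,10,-2] → ·  [on edge]
    (4,2)@(9, 5): e=[0,6,2] → ·  [on edge]
    (1,3)@(3, 7): e=[0,2,6] → ·  [on edge]
  covered (0 px):
    · · · · · · · · ·
    · · · · · · · · ·
    · · · · · · · · ·
    · · · · · · · · ·
    · · · · · · · · ·
T1:
  2·area = 20
  edge (10, 2)→(12, 6): d=(2,4) right/bottom  bias=-1
  edge (12, 6)→(8, 8): d=(-4,2) right/bottom  bias=-1
  edge (8, 8)→(10, 2): d=(2,-6) top-left  bias=+0
    (4,2)@(9, 5): e=[10,10,0] → #  [on edge]
    (5,2)@(11, 5): e=[2,6,12] → #
    (6,2)@(13, 5): e=[-6,2,24] → ·
    (4,3)@(9, 7): e=[14,2,4] → #
    (5,3)@(11, 7): e=[6,-2,16] → ·
    (4,4)@(9, 9): e=[18,-6,8] → ·
  covered (3 px):
    · · · · · · · · ·
    · · · · · · · · ·
    · · · · # # · · ·
    · · · · # · · · ·
    · · · · · · · · ·

Z-buffer (winner per pixel, '.' = empty):
  . . . . . . . . .
  . . . . . . . . .
  . . . . 1 1 . . .
  . . . . 1 . . . .
  . . . . . . . . .

Final: 1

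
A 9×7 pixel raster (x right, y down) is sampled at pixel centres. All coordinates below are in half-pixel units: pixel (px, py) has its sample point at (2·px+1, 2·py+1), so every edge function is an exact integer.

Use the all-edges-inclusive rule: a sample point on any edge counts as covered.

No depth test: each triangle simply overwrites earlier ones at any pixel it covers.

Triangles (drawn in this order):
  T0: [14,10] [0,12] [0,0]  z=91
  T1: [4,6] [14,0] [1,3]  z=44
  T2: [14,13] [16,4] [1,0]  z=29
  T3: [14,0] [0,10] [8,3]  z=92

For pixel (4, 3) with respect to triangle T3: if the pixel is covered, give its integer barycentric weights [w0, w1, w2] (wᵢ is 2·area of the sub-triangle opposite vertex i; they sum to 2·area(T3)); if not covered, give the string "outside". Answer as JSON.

T0:
  2·area = 168
  edge (14, 10)→(0, 12): d=(-14,2) inclusive
  edge (0, 12)→(0, 0): d=(0,-12) inclusive
  edge (0, 0)→(14, 10): d=(14,10) inclusive
    (0,0)@(1, 1): e=[152,12,4] → #
    (1,0)@(3, 1): e=[148,36,-16] → ·
    (0,1)@(1, 3): e=[124,12,32] → #
    (1,1)@(3, 3): e=[120,36,12] → #
    (2,1)@(5, 3): e=[116,60,-8] → ·
    (0,2)@(1, 5): e=[96,12,60] → #
    (2,2)@(5, 5): e=[88,60,20] → #
    (3,2)@(7, 5): e=[84,84,0] → #  [on edge]
    (4,2)@(9, 5): e=[80,108,-20] → ·
    (0,3)@(1, 7): e=[68,12,88] → #
    (4,3)@(9, 7): e=[52,108,8] → #
    (5,3)@(11, 7): e=[48,132,-12] → ·
    (3,5)@(7, 11): e=[0,84,84] → #  [on edge]
  covered (22 px):
    # · · · · · · · ·
    # # · · · · · · ·
    # # # # · · · · ·
    # # # # # · · · ·
    # # # # # # · · ·
    # # # # · · · · ·
    · · · · · · · · ·
T1:
  2·area = 48  (B↔C swapped to make it positive)
  edge (4, 6)→(1, 3): d=(-3,-3) inclusive
  edge (1, 3)→(14, 0): d=(13,-3) inclusive
  edge (14, 0)→(4, 6): d=(-10,6) inclusive
    (5,0)@(11, 1): e=[36,4,8] → #
    (6,0)@(13, 1): e=[42,10,-4] → ·
    (0,1)@(1, 3): e=[0,0,48] → #  [on edge]
    (1,1)@(3, 3): e=[6,6,36] → #
    (2,1)@(5, 3): e=[12,12,24] → #
    (3,1)@(7, 3): e=[18,18,12] → #
    (4,1)@(9, 3): e=[24,24,0] → #  [on edge]
    (5,1)@(11, 3): e=[30,30,-12] → ·
    (0,2)@(1, 5): e=[-6,26,28] → ·
    (1,2)@(3, 5): e=[0,32,16] → #  [on edge]
    (3,2)@(7, 5): e=[12,44,-8] → ·
    (4,2)@(9, 5): e=[18,50,-20] → ·
    (2,3)@(5, 7): e=[0,64,-16] → ·  [on edge]
    (3,4)@(7, 9): e=[0,96,-48] → ·  [on edge]
    (4,5)@(9, 11): e=[0,128,-80] → ·  [on edge]
    (5,6)@(11, 13): e=[0,160,-112] → ·  [on edge]
  covered (8 px):
    · · · · · # · · ·
    # # # # # · · · ·
    · # # · · · · · ·
    · · · · · · · · ·
    · · · · · · · · ·
    · · · · · · · · ·
    · · · · · · · · ·
T2:
  2·area = 143  (B↔C swapped to make it positive)
  edge (14, 13)→(1, 0): d=(-13,-13) inclusive
  edge (1, 0)→(16, 4): d=(15,4) inclusive
  edge (16, 4)→(14, 13): d=(-2,9) inclusive
    (1,0)@(3, 1): e=[13,7,123] → #
    (2,0)@(5, 1): e=[39,-1,105] → ·
    (1,1)@(3, 3): e=[-13,37,119] → ·
    (2,1)@(5, 3): e=[13,29,101] → #
    (3,1)@(7, 3): e=[39,21,83] → #
    (4,1)@(9, 3): e=[65,13,65] → #
    (5,1)@(11, 3): e=[91,5,47] → #
    (6,1)@(13, 3): e=[117,-3,29] → ·
    (2,2)@(5, 5): e=[-13,59,97] → ·
    (3,2)@(7, 5): e=[13,51,79] → #
    (6,2)@(13, 5): e=[91,27,25] → #
    (7,2)@(15, 5): e=[117,19,7] → #
  covered (17 px):
    · # · · · · · · ·
    · · # # # # · · ·
    · · · # # # # # ·
    · · · · # # # # ·
    · · · · · # # · ·
    · · · · · · # · ·
    · · · · · · · · ·
T3:
  2·area = 18
  edge (14, 0)→(0, 10): d=(-14,10) inclusive
  edge (0, 10)→(8, 3): d=(8,-7) inclusive
  edge (8, 3)→(14, 0): d=(6,-3) inclusive
    (4,1)@(9, 3): e=[8,7,3] → #
    (5,1)@(11, 3): e=[-12,21,9] → ·
    (3,2)@(7, 5): e=[0,9,9] → #  [on edge]
    (4,2)@(9, 5): e=[-20,23,15] → ·
    (3,3)@(7, 7): e=[-28,25,21] → ·
  covered (2 px):
    · · · · · · · · ·
    · · · · # · · · ·
    · · · # · · · · ·
    · · · · · · · · ·
    · · · · · · · · ·
    · · · · · · · · ·
    · · · · · · · · ·

Result: "outside"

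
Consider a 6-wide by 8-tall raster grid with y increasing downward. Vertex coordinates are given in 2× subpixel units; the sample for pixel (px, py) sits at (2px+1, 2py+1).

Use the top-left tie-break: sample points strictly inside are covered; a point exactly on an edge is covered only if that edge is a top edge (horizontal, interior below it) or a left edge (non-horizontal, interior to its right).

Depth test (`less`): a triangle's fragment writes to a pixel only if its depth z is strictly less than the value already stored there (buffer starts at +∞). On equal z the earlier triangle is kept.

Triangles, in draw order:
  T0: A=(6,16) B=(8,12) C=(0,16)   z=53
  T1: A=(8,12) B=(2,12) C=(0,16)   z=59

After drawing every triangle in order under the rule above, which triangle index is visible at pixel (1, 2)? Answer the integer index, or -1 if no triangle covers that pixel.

T0:
  2·area = 24  (B↔C swapped to make it positive)
  edge (6, 16)→(0, 16): d=(-6,0) right/bottom  bias=-1
  edge (0, 16)→(8, 12): d=(8,-4) top-left  bias=+0
  edge (8, 12)→(6, 16): d=(-2,4) right/bottom  bias=-1
    (3,6)@(7, 13): e=[18,4,2] → X
    (4,6)@(9, 13): e=[18,12,-6] → .
    (1,7)@(3, 15): e=[6,4,14] → X
    (2,7)@(5, 15): e=[6,12,6] → X
    (3,7)@(7, 15): e=[6,20,-2] → .
  covered (3 px):
    . . . . . .
    . . . . . .
    . . . . . .
    . . . . . .
    . . . . . .
    . . . . . .
    . . . X . .
    . X X . . .
T1:
  2·area = 24  (B↔C swapped to make it positive)
  edge (8, 12)→(0, 16): d=(-8,4) right/bottom  bias=-1
  edge (0, 16)→(2, 12): d=(2,-4) top-left  bias=+0
  edge (2, 12)→(8, 12): d=(6,0) top-left  bias=+0
    (1,6)@(3, 13): e=[12,6,6] → X
    (2,6)@(5, 13): e=[4,14,6] → X
    (3,6)@(7, 13): e=[-4,22,6] → .
    (0,7)@(1, 15): e=[4,2,18] → X
    (1,7)@(3, 15): e=[-4,10,18] → .
    (2,7)@(5, 15): e=[-12,18,18] → .
  covered (3 px):
    . . . . . .
    . . . . . .
    . . . . . .
    . . . . . .
    . . . . . .
    . . . . . .
    . X X . . .
    X . . . . .

Z-buffer (winner per pixel, '.' = empty):
  . . . . . .
  . . . . . .
  . . . . . .
  . . . . . .
  . . . . . .
  . . . . . .
  . 1 1 0 . .
  1 0 0 . . .

Result: -1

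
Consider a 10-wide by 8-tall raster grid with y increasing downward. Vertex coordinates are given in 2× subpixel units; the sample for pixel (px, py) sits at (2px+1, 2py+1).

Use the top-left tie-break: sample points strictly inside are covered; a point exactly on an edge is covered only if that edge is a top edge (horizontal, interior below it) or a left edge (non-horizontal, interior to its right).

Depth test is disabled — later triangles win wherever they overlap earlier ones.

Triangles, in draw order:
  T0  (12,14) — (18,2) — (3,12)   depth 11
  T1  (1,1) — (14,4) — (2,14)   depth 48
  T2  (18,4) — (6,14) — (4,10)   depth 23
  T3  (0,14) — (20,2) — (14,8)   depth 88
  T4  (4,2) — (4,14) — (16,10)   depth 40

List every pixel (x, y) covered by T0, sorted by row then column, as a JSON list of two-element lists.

T0:
  2·area = 120  (B↔C swapped to make it positive)
  edge (12, 14)→(3, 12): d=(-9,-2) top-left  bias=+0
  edge (3, 12)→(18, 2): d=(15,-10) top-left  bias=+0
  edge (18, 2)→(12, 14): d=(-6,12) right/bottom  bias=-1
    (8,1)@(17, 3): e=[109,5,6] → X
    (9,1)@(19, 3): e=[113,25,-18] → .
    (7,2)@(15, 5): e=[87,15,18] → X
    (8,2)@(17, 5): e=[91,35,-6] → .
    (5,3)@(11, 7): e=[61,5,54] → X
    (6,3)@(13, 7): e=[65,25,30] → X
    (8,3)@(17, 7): e=[73,65,-18] → .
    (4,4)@(9, 9): e=[39,15,66] → X
    (7,4)@(15, 9): e=[51,75,-6] → .
    (2,5)@(5, 11): e=[13,5,102] → X
    (3,5)@(7, 11): e=[17,25,78] → X
    (7,5)@(15, 11): e=[33,105,-18] → .
  covered (15 px):
    . . . . . . . . . .
    . . . . . . . . X .
    . . . . . . . X . .
    . . . . . X X X . .
    . . . . X X X . . .
    . . X X X X X . . .
    . . . . X X . . . .
    . . . . . . . . . .
T1:
  2·area = 166
  edge (1, 1)→(14, 4): d=(13,3) right/bottom  bias=-1
  edge (14, 4)→(2, 14): d=(-12,10) right/bottom  bias=-1
  edge (2, 14)→(1, 1): d=(-1,-13) top-left  bias=+0
    (0,0)@(1, 1): e=[0,166,0] → .  [on edge]
    (1,1)@(3, 3): e=[20,122,24] → X
    (2,1)@(5, 3): e=[14,102,50] → X
    (3,1)@(7, 3): e=[8,82,76] → X
    (4,1)@(9, 3): e=[2,62,102] → X
    (5,1)@(11, 3): e=[-4,42,128] → .
    (1,2)@(3, 5): e=[46,98,22] → X
    (5,2)@(11, 5): e=[22,18,126] → X
    (6,2)@(13, 5): e=[16,-2,152] → .
    (1,3)@(3, 7): e=[72,74,20] → X
    (5,3)@(11, 7): e=[48,-6,124] → .
    (1,4)@(3, 9): e=[98,50,18] → X
  covered (19 px):
    . . . . . . . . . .
    . X X X X . . . . .
    . X X X X X . . . .
    . X X X X . . . . .
    . X X X . . . . . .
    . X X . . . . . . .
    . X . . . . . . . .
    . . . . . . . . . .
T2:
  2·area = 68
  edge (18, 4)→(6, 14): d=(-12,10) right/bottom  bias=-1
  edge (6, 14)→(4, 10): d=(-2,-4) top-left  bias=+0
  edge (4, 10)→(18, 4): d=(14,-6) top-left  bias=+0
    (5,3)@(11, 7): e=[34,34,0] → X  [on edge]
    (6,3)@(13, 7): e=[14,42,12] → X
    (7,3)@(15, 7): e=[-6,50,24] → .
    (3,4)@(7, 9): e=[50,14,4] → X
    (4,4)@(9, 9): e=[30,22,16] → X
    (6,4)@(13, 9): e=[-10,38,40] → .
    (2,5)@(5, 11): e=[46,2,20] → X
    (5,5)@(11, 11): e=[-14,26,56] → .
    (2,6)@(5, 13): e=[22,-2,48] → .
    (3,6)@(7, 13): e=[2,6,60] → X
    (4,6)@(9, 13): e=[-18,14,72] → .
    (3,7)@(7, 15): e=[-22,2,88] → .
  covered (9 px):
    . . . . . . . . . .
    . . . . . . . . . .
    . . . . . . . . . .
    . . . . . X X . . .
    . . . X X X . . . .
    . . X X X . . . . .
    . . . X . . . . . .
    . . . . . . . . . .
T3:
  2·area = 48
  edge (0, 14)→(20, 2): d=(20,-12) top-left  bias=+0
  edge (20, 2)→(14, 8): d=(-6,6) right/bottom  bias=-1
  edge (14, 8)→(0, 14): d=(-14,6) right/bottom  bias=-1
    (9,1)@(19, 3): e=[8,0,40] → .  [on edge]
    (7,2)@(15, 5): e=[0,12,36] → X  [on edge]
    (8,2)@(17, 5): e=[24,0,24] → .  [on edge]
    (6,3)@(13, 7): e=[16,12,20] → X
    (7,3)@(15, 7): e=[40,0,8] → .  [on edge]
    (4,4)@(9, 9): e=[8,24,16] → X
    (5,4)@(11, 9): e=[32,12,4] → X
    (6,4)@(13, 9): e=[56,0,-8] → .  [on edge]
    (2,5)@(5, 11): e=[0,36,12] → X  [on edge]
    (3,5)@(7, 11): e=[24,24,0] → .  [on edge]
    (4,5)@(9, 11): e=[48,12,-12] → .
    (5,5)@(11, 11): e=[72,0,-24] → .  [on edge]
    (4,6)@(9, 13): e=[88,0,-40] → .  [on edge]
    (3,7)@(7, 15): e=[104,0,-56] → .  [on edge]
  covered (5 px):
    . . . . . . . . . .
    . . . . . . . . . .
    . . . . . . . X . .
    . . . . . . X . . .
    . . . . X X . . . .
    . . X . . . . . . .
    . . . . . . . . . .
    . . . . . . . . . .
T4:
  2·area = 144  (B↔C swapped to make it positive)
  edge (4, 2)→(16, 10): d=(12,8) right/bottom  bias=-1
  edge (16, 10)→(4, 14): d=(-12,4) right/bottom  bias=-1
  edge (4, 14)→(4, 2): d=(0,-12) top-left  bias=+0
    (2,1)@(5, 3): e=[4,128,12] → X
    (3,1)@(7, 3): e=[-12,120,36] → .
    (2,2)@(5, 5): e=[28,104,12] → X
    (3,2)@(7, 5): e=[12,96,36] → X
    (4,2)@(9, 5): e=[-4,88,60] → .
    (2,3)@(5, 7): e=[52,80,12] → X
    (4,3)@(9, 7): e=[20,64,60] → X
    (5,3)@(11, 7): e=[4,56,84] → X
    (6,3)@(13, 7): e=[-12,48,108] → .
    (2,4)@(5, 9): e=[76,56,12] → X
    (6,4)@(13, 9): e=[12,24,108] → X
    (7,4)@(15, 9): e=[-4,16,132] → .
    (9,4)@(19, 9): e=[-36,0,180] → .  [on edge]
    (6,5)@(13, 11): e=[36,0,108] → .  [on edge]
    (3,6)@(7, 13): e=[108,0,36] → .  [on edge]
    (0,7)@(1, 15): e=[180,0,-36] → .  [on edge]
  covered (17 px):
    . . . . . . . . . .
    . . X . . . . . . .
    . . X X . . . . . .
    . . X X X X . . . .
    . . X X X X X . . .
    . . X X X X . . . .
    . . X . . . . . . .
    . . . . . . . . . .

Final: [[8,1],[7,2],[5,3],[6,3],[7,3],[4,4],[5,4],[6,4],[2,5],[3,5],[4,5],[5,5],[6,5],[4,6],[5,6]]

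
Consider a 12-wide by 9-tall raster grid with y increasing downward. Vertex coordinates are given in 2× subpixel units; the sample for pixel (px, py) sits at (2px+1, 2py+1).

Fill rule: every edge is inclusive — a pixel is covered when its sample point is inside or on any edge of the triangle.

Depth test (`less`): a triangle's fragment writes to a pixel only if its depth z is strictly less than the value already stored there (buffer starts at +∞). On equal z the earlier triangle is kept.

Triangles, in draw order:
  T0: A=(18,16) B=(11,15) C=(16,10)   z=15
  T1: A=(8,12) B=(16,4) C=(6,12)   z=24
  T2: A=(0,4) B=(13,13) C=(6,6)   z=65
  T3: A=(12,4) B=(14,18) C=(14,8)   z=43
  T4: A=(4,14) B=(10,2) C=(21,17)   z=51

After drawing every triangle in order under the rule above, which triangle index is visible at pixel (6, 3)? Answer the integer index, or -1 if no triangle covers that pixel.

T0:
  2·area = 40
  edge (18, 16)→(11, 15): d=(-7,-1) inclusive
  edge (11, 15)→(16, 10): d=(5,-5) inclusive
  edge (16, 10)→(18, 16): d=(2,6) inclusive
    (6,0)@(13, 1): e=[100,-60,0] → ·  [on edge]
    (11,1)@(23, 3): e=[96,0,-56] → ·  [on edge]
    (10,2)@(21, 5): e=[80,0,-40] → ·  [on edge]
    (7,3)@(15, 7): e=[60,-20,0] → ·  [on edge]
    (9,3)@(19, 7): e=[64,0,-24] → ·  [on edge]
    (8,4)@(17, 9): e=[48,0,-8] → ·  [on edge]
    (7,5)@(15, 11): e=[32,0,8] → #  [on edge]
    (8,5)@(17, 11): e=[34,10,-4] → ·
    (6,6)@(13, 13): e=[16,0,24] → #  [on edge]
    (8,6)@(17, 13): e=[20,20,0] → #  [on edge]
    (9,6)@(19, 13): e=[22,30,-12] → ·
    (5,7)@(11, 15): e=[0,0,40] → #  [on edge]
    (4,8)@(9, 17): e=[-16,0,56] → ·  [on edge]
  covered (8 px):
    · · · · · · · · · · · ·
    · · · · · · · · · · · ·
    · · · · · · · · · · · ·
    · · · · · · · · · · · ·
    · · · · · · · · · · · ·
    · · · · · · · # · · · ·
    · · · · · · # # # · · ·
    · · · · · # # # # · · ·
    · · · · · · · · · · · ·
T1:
  2·area = 16  (B↔C swapped to make it positive)
  edge (8, 12)→(6, 12): d=(-2,0) inclusive
  edge (6, 12)→(16, 4): d=(10,-8) inclusive
  edge (16, 4)→(8, 12): d=(-8,8) inclusive
    (9,0)@(19, 1): e=[22,-6,0] → ·  [on edge]
    (8,1)@(17, 3): e=[18,-2,0] → ·  [on edge]
    (7,2)@(15, 5): e=[14,2,0] → #  [on edge]
    (8,2)@(17, 5): e=[14,18,-16] → ·
    (6,3)@(13, 7): e=[10,6,0] → #  [on edge]
    (7,3)@(15, 7): e=[10,22,-16] → ·
    (5,4)@(11, 9): e=[6,10,0] → #  [on edge]
    (6,4)@(13, 9): e=[6,26,-16] → ·
    (4,5)@(9, 11): e=[2,14,0] → #  [on edge]
    (5,5)@(11, 11): e=[2,30,-16] → ·
    (3,6)@(7, 13): e=[-2,18,0] → ·  [on edge]
    (4,6)@(9, 13): e=[-2,34,-16] → ·
    (2,7)@(5, 15): e=[-6,22,0] → ·  [on edge]
    (1,8)@(3, 17): e=[-10,26,0] → ·  [on edge]
  covered (4 px):
    · · · · · · · · · · · ·
    · · · · · · · · · · · ·
    · · · · · · · # · · · ·
    · · · · · · # · · · · ·
    · · · · · # · · · · · ·
    · · · · # · · · · · · ·
    · · · · · · · · · · · ·
    · · · · · · · · · · · ·
    · · · · · · · · · · · ·
T2:
  2·area = 28  (B↔C swapped to make it positive)
  edge (0, 4)→(6, 6): d=(6,2) inclusive
  edge (6, 6)→(13, 13): d=(7,7) inclusive
  edge (13, 13)→(0, 4): d=(-13,-9) inclusive
    (0,0)@(1, 1): e=[-20,0,48] → ·  [on edge]
    (1,1)@(3, 3): e=[-12,0,40] → ·  [on edge]
    (1,2)@(3, 5): e=[0,14,14] → #  [on edge]
    (2,2)@(5, 5): e=[-4,0,32] → ·  [on edge]
    (1,3)@(3, 7): e=[12,28,-12] → ·
    (2,3)@(5, 7): e=[8,14,6] → #
    (3,3)@(7, 7): e=[4,0,24] → #  [on edge]
    (4,3)@(9, 7): e=[0,-14,42] → ·  [on edge]
    (2,4)@(5, 9): e=[20,28,-20] → ·
    (3,4)@(7, 9): e=[16,14,-2] → ·
    (4,4)@(9, 9): e=[12,0,16] → #  [on edge]
    (5,4)@(11, 9): e=[8,-14,34] → ·
    (7,4)@(15, 9): e=[0,-42,70] → ·  [on edge]
    (5,5)@(11, 11): e=[20,0,8] → #  [on edge]
    (10,5)@(21, 11): e=[0,-70,98] → ·  [on edge]
    (6,6)@(13, 13): e=[28,0,0] → #  [on edge]
    (7,7)@(15, 15): e=[36,0,-8] → ·  [on edge]
    (8,8)@(17, 17): e=[44,0,-16] → ·  [on edge]
  covered (6 px):
    · · · · · · · · · · · ·
    · · · · · · · · · · · ·
    · # · · · · · · · · · ·
    · · # # · · · · · · · ·
    · · · · # · · · · · · ·
    · · · · · # · · · · · ·
    · · · · · · # · · · · ·
    · · · · · · · · · · · ·
    · · · · · · · · · · · ·
T3:
  2·area = 20  (B↔C swapped to make it positive)
  edge (12, 4)→(14, 8): d=(2,4) inclusive
  edge (14, 8)→(14, 18): d=(0,10) inclusive
  edge (14, 18)→(12, 4): d=(-2,-14) inclusive
    (6,3)@(13, 7): e=[2,10,8] → #
    (7,3)@(15, 7): e=[-6,-10,36] → ·
    (6,4)@(13, 9): e=[6,10,4] → #
    (7,4)@(15, 9): e=[-2,-10,32] → ·
    (6,5)@(13, 11): e=[10,10,0] → #  [on edge]
    (7,5)@(15, 11): e=[2,-10,28] → ·
    (6,6)@(13, 13): e=[14,10,-4] → ·
  covered (3 px):
    · · · · · · · · · · · ·
    · · · · · · · · · · · ·
    · · · · · · · · · · · ·
    · · · · · · # · · · · ·
    · · · · · · # · · · · ·
    · · · · · · # · · · · ·
    · · · · · · · · · · · ·
    · · · · · · · · · · · ·
    · · · · · · · · · · · ·
T4:
  2·area = 222
  edge (4, 14)→(10, 2): d=(6,-12) inclusive
  edge (10, 2)→(21, 17): d=(11,15) inclusive
  edge (21, 17)→(4, 14): d=(-17,-3) inclusive
    (4,2)@(9, 5): e=[6,48,168] → #
    (5,2)@(11, 5): e=[30,18,174] → #
    (6,2)@(13, 5): e=[54,-12,180] → ·
    (4,3)@(9, 7): e=[18,70,134] → #
    (6,3)@(13, 7): e=[66,10,146] → #
    (7,3)@(15, 7): e=[90,-20,152] → ·
    (3,4)@(7, 9): e=[6,122,94] → #
    (7,4)@(15, 9): e=[102,2,118] → #
    (8,4)@(17, 9): e=[126,-28,124] → ·
    (3,5)@(7, 11): e=[18,144,60] → #
    (8,5)@(17, 11): e=[138,-6,90] → ·
    (2,6)@(5, 13): e=[6,196,20] → #
    (10,8)@(21, 17): e=[222,0,0] → #  [on edge]
  covered (28 px):
    · · · · · · · · · · · ·
    · · · · · · · · · · · ·
    · · · · # # · · · · · ·
    · · · · # # # · · · · ·
    · · · # # # # # · · · ·
    · · · # # # # # · · · ·
    · · # # # # # # # · · ·
    · · · · · # # # # # · ·
    · · · · · · · · · · # ·

Z-buffer (winner per pixel, '.' = empty):
  . . . . . . . . . . . .
  . . . . . . . . . . . .
  . 2 . . 4 4 . 1 . . . .
  . . 2 2 4 4 1 . . . . .
  . . . 4 4 1 3 4 . . . .
  . . . 4 1 4 3 0 . . . .
  . . 4 4 4 4 0 0 0 . . .
  . . . . . 0 0 0 0 4 . .
  . . . . . . . . . . 4 .

Final: 1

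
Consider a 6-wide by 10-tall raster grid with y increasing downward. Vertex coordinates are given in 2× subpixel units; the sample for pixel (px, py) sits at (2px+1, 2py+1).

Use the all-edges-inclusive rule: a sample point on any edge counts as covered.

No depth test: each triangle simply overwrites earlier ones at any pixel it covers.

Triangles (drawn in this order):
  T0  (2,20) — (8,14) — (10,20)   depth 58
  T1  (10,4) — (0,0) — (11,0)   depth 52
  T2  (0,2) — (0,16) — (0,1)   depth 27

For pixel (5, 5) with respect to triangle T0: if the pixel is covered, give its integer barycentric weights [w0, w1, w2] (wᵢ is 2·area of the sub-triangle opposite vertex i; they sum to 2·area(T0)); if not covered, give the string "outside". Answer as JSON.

T0:
  2·area = 48
  edge (2, 20)→(8, 14): d=(6,-6) inclusive
  edge (8, 14)→(10, 20): d=(2,6) inclusive
  edge (10, 20)→(2, 20): d=(-8,0) inclusive
    (2,2)@(5, 5): e=[-72,0,120] → ·  [on edge]
    (3,5)@(7, 11): e=[-24,0,72] → ·  [on edge]
    (5,5)@(11, 11): e=[0,-24,72] → ·  [on edge]
    (4,6)@(9, 13): e=[0,-8,56] → ·  [on edge]
    (3,7)@(7, 15): e=[0,8,40] → #  [on edge]
    (4,7)@(9, 15): e=[12,-4,40] → ·
    (2,8)@(5, 17): e=[0,24,24] → #  [on edge]
    (4,8)@(9, 17): e=[24,0,24] → #  [on edge]
    (5,8)@(11, 17): e=[36,-12,24] → ·
    (1,9)@(3, 19): e=[0,40,8] → #  [on edge]
    (5,9)@(11, 19): e=[48,-8,8] → ·
  covered (8 px):
    · · · · · ·
    · · · · · ·
    · · · · · ·
    · · · · · ·
    · · · · · ·
    · · · · · ·
    · · · · · ·
    · · · # · ·
    · · # # # ·
    · # # # # ·
T1:
  2·area = 44
  edge (10, 4)→(0, 0): d=(-10,-4) inclusive
  edge (0, 0)→(11, 0): d=(11,0) inclusive
  edge (11, 0)→(10, 4): d=(-1,4) inclusive
    (1,0)@(3, 1): e=[2,11,31] → #
    (2,0)@(5, 1): e=[10,11,23] → #
    (3,0)@(7, 1): e=[18,11,15] → #
    (4,0)@(9, 1): e=[26,11,7] → #
    (5,0)@(11, 1): e=[34,11,-1] → ·
    (1,1)@(3, 3): e=[-18,33,29] → ·
    (2,1)@(5, 3): e=[-10,33,21] → ·
    (3,1)@(7, 3): e=[-2,33,13] → ·
    (4,1)@(9, 3): e=[6,33,5] → #
    (5,1)@(11, 3): e=[14,33,-3] → ·
    (4,2)@(9, 5): e=[-14,55,3] → ·
  covered (5 px):
    · # # # # ·
    · · · · # ·
    · · · · · ·
    · · · · · ·
    · · · · · ·
    · · · · · ·
    · · · · · ·
    · · · · · ·
    · · · · · ·
    · · · · · ·
T2:
  degenerate (2·area = 0) — covers nothing

Answer: "outside"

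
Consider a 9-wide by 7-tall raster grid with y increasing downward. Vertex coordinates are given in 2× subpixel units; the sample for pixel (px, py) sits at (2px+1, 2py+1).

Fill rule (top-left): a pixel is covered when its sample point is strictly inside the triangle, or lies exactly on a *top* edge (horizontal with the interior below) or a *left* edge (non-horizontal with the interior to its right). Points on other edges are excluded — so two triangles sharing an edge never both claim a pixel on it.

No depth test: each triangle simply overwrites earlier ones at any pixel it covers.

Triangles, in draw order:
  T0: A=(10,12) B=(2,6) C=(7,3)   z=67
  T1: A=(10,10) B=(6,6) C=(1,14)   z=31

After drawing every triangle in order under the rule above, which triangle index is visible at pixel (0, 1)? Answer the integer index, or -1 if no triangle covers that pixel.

T0:
  2·area = 54
  edge (10, 12)→(2, 6): d=(-8,-6) top-left  bias=+0
  edge (2, 6)→(7, 3): d=(5,-3) top-left  bias=+0
  edge (7, 3)→(10, 12): d=(3,9) right/bottom  bias=-1
    (3,1)@(7, 3): e=[54,0,0] → ·  [on edge]
    (2,2)@(5, 5): e=[26,4,24] → #
    (3,2)@(7, 5): e=[38,10,6] → #
    (4,2)@(9, 5): e=[50,16,-12] → ·
    (2,3)@(5, 7): e=[10,14,30] → #
    (4,3)@(9, 7): e=[34,26,-6] → ·
    (2,4)@(5, 9): e=[-6,24,36] → ·
    (3,4)@(7, 9): e=[6,30,18] → #
    (4,4)@(9, 9): e=[18,36,0] → ·  [on edge]
    (3,5)@(7, 11): e=[-10,40,24] → ·
    (4,5)@(9, 11): e=[2,46,6] → #
    (5,5)@(11, 11): e=[14,52,-12] → ·
  covered (6 px):
    · · · · · · · · ·
    · · · · · · · · ·
    · · # # · · · · ·
    · · # # · · · · ·
    · · · # · · · · ·
    · · · · # · · · ·
    · · · · · · · · ·
T1:
  2·area = 52  (B↔C swapped to make it positive)
  edge (10, 10)→(1, 14): d=(-9,4) right/bottom  bias=-1
  edge (1, 14)→(6, 6): d=(5,-8) top-left  bias=+0
  edge (6, 6)→(10, 10): d=(4,4) right/bottom  bias=-1
    (0,0)@(1, 1): e=[117,-65,0] → ·  [on edge]
    (1,1)@(3, 3): e=[91,-39,0] → ·  [on edge]
    (2,2)@(5, 5): e=[65,-13,0] → ·  [on edge]
    (3,3)@(7, 7): e=[39,13,0] → ·  [on edge]
    (2,4)@(5, 9): e=[29,7,16] → #
    (3,4)@(7, 9): e=[21,23,8] → #
    (4,4)@(9, 9): e=[13,39,0] → ·  [on edge]
    (1,5)@(3, 11): e=[19,1,32] → #
    (4,5)@(9, 11): e=[-5,49,8] → ·
    (5,5)@(11, 11): e=[-13,65,0] → ·  [on edge]
    (1,6)@(3, 13): e=[1,11,40] → #
    (2,6)@(5, 13): e=[-7,27,32] → ·
    (6,6)@(13, 13): e=[-39,91,0] → ·  [on edge]
  covered (6 px):
    · · · · · · · · ·
    · · · · · · · · ·
    · · · · · · · · ·
    · · · · · · · · ·
    · · # # · · · · ·
    · # # # · · · · ·
    · # · · · · · · ·

Z-buffer (winner per pixel, '.' = empty):
  . . . . . . . . .
  . . . . . . . . .
  . . 0 0 . . . . .
  . . 0 0 . . . . .
  . . 1 1 . . . . .
  . 1 1 1 0 . . . .
  . 1 . . . . . . .

Final: -1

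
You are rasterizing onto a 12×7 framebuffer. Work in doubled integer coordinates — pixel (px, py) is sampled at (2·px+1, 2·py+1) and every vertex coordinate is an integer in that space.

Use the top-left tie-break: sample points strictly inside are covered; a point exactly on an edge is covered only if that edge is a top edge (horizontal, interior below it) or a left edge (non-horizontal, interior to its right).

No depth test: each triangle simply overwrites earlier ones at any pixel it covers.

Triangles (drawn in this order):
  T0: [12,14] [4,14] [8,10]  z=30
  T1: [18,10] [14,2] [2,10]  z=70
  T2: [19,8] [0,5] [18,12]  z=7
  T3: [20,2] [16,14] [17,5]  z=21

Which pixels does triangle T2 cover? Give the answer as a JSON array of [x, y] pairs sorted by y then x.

T0:
  2·area = 32
  edge (12, 14)→(4, 14): d=(-8,0) right/bottom  bias=-1
  edge (4, 14)→(8, 10): d=(4,-4) top-left  bias=+0
  edge (8, 10)→(12, 14): d=(4,4) right/bottom  bias=-1
    (8,0)@(17, 1): e=[104,0,-72] → ·  [on edge]
    (0,1)@(1, 3): e=[88,-56,0] → ·  [on edge]
    (7,1)@(15, 3): e=[88,0,-56] → ·  [on edge]
    (1,2)@(3, 5): e=[72,-40,0] → ·  [on edge]
    (6,2)@(13, 5): e=[72,0,-40] → ·  [on edge]
    (2,3)@(5, 7): e=[56,-24,0] → ·  [on edge]
    (5,3)@(11, 7): e=[56,0,-24] → ·  [on edge]
    (3,4)@(7, 9): e=[40,-8,0] → ·  [on edge]
    (4,4)@(9, 9): e=[40,0,-8] → ·  [on edge]
    (3,5)@(7, 11): e=[24,0,8] → #  [on edge]
    (4,5)@(9, 11): e=[24,8,0] → ·  [on edge]
    (2,6)@(5, 13): e=[8,0,24] → #  [on edge]
    (5,6)@(11, 13): e=[8,24,0] → ·  [on edge]
  covered (4 px):
    · · · · · · · · · · · ·
    · · · · · · · · · · · ·
    · · · · · · · · · · · ·
    · · · · · · · · · · · ·
    · · · · · · · · · · · ·
    · · · # · · · · · · · ·
    · · # # # · · · · · · ·
T1:
  2·area = 128  (B↔C swapped to make it positive)
  edge (18, 10)→(2, 10): d=(-16,0) right/bottom  bias=-1
  edge (2, 10)→(14, 2): d=(12,-8) top-left  bias=+0
  edge (14, 2)→(18, 10): d=(4,8) right/bottom  bias=-1
    (6,1)@(13, 3): e=[112,4,12] → #
    (7,1)@(15, 3): e=[112,20,-4] → ·
    (5,2)@(11, 5): e=[80,12,36] → #
    (7,2)@(15, 5): e=[80,44,4] → #
    (8,2)@(17, 5): e=[80,60,-12] → ·
    (3,3)@(7, 7): e=[48,4,76] → #
    (4,3)@(9, 7): e=[48,20,60] → #
    (8,3)@(17, 7): e=[48,84,-4] → ·
    (2,4)@(5, 9): e=[16,12,100] → #
    (8,4)@(17, 9): e=[16,108,4] → #
    (9,4)@(19, 9): e=[16,124,-12] → ·
    (2,5)@(5, 11): e=[-16,36,108] → ·
  covered (16 px):
    · · · · · · · · · · · ·
    · · · · · · # · · · · ·
    · · · · · # # # · · · ·
    · · · # # # # # · · · ·
    · · # # # # # # # · · ·
    · · · · · · · · · · · ·
    · · · · · · · · · · · ·
T2:
  2·area = 79  (B↔C swapped to make it positive)
  edge (19, 8)→(18, 12): d=(-1,4) right/bottom  bias=-1
  edge (18, 12)→(0, 5): d=(-18,-7) top-left  bias=+0
  edge (0, 5)→(19, 8): d=(19,3) right/bottom  bias=-1
    (3,3)@(7, 7): e=[49,13,17] → #
    (4,3)@(9, 7): e=[41,27,11] → #
    (5,3)@(11, 7): e=[33,41,5] → #
    (6,3)@(13, 7): e=[25,55,-1] → ·
    (3,4)@(7, 9): e=[47,-23,55] → ·
    (4,4)@(9, 9): e=[39,-9,49] → ·
    (5,4)@(11, 9): e=[31,5,43] → #
    (6,4)@(13, 9): e=[23,19,37] → #
    (7,4)@(15, 9): e=[15,33,31] → #
    (8,4)@(17, 9): e=[7,47,25] → #
    (9,4)@(19, 9): e=[-1,61,19] → ·
    (5,5)@(11, 11): e=[29,-31,81] → ·
  covered (8 px):
    · · · · · · · · · · · ·
    · · · · · · · · · · · ·
    · · · · · · · · · · · ·
    · · · # # # · · · · · ·
    · · · · · # # # # · · ·
    · · · · · · · · # · · ·
    · · · · · · · · · · · ·
T3:
  2·area = 24
  edge (20, 2)→(16, 14): d=(-4,12) right/bottom  bias=-1
  edge (16, 14)→(17, 5): d=(1,-9) top-left  bias=+0
  edge (17, 5)→(20, 2): d=(3,-3) top-left  bias=+0
    (10,0)@(21, 1): e=[-8,32,0] → ·  [on edge]
    (9,1)@(19, 3): e=[8,16,0] → #  [on edge]
    (10,1)@(21, 3): e=[-16,34,6] → ·
    (8,2)@(17, 5): e=[24,0,0] → #  [on edge]
    (9,2)@(19, 5): e=[0,18,6] → ·  [on edge]
    (7,3)@(15, 7): e=[40,-16,0] → ·  [on edge]
    (8,3)@(17, 7): e=[16,2,6] → #
    (9,3)@(19, 7): e=[-8,20,12] → ·
    (6,4)@(13, 9): e=[56,-32,0] → ·  [on edge]
    (8,4)@(17, 9): e=[8,4,12] → #
    (9,4)@(19, 9): e=[-16,22,18] → ·
    (5,5)@(11, 11): e=[72,-48,0] → ·  [on edge]
    (8,5)@(17, 11): e=[0,6,18] → ·  [on edge]
    (4,6)@(9, 13): e=[88,-64,0] → ·  [on edge]
  covered (4 px):
    · · · · · · · · · · · ·
    · · · · · · · · · # · ·
    · · · · · · · · # · · ·
    · · · · · · · · # · · ·
    · · · · · · · · # · · ·
    · · · · · · · · · · · ·
    · · · · · · · · · · · ·

Answer: [[3,3],[4,3],[5,3],[5,4],[6,4],[7,4],[8,4],[8,5]]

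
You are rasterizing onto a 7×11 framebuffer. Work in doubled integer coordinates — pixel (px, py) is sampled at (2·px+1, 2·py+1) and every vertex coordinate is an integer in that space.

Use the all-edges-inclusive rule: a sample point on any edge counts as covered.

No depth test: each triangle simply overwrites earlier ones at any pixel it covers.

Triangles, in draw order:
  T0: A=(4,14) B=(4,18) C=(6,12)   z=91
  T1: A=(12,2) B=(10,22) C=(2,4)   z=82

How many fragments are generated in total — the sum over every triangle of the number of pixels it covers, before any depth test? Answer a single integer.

T0:
  2·area = 8  (B↔C swapped to make it positive)
  edge (4, 14)→(6, 12): d=(2,-2) inclusive
  edge (6, 12)→(4, 18): d=(-2,6) inclusive
  edge (4, 18)→(4, 14): d=(0,-4) inclusive
    (4,1)@(9, 3): e=[-12,0,20] → ·  [on edge]
    (6,2)@(13, 5): e=[0,-28,36] → ·  [on edge]
    (5,3)@(11, 7): e=[0,-20,28] → ·  [on edge]
    (3,4)@(7, 9): e=[-4,0,12] → ·  [on edge]
    (4,4)@(9, 9): e=[0,-12,20] → ·  [on edge]
    (3,5)@(7, 11): e=[0,-4,12] → ·  [on edge]
    (2,6)@(5, 13): e=[0,4,4] → #  [on edge]
    (3,6)@(7, 13): e=[4,-8,12] → ·
    (1,7)@(3, 15): e=[0,12,-4] → ·  [on edge]
    (2,7)@(5, 15): e=[4,0,4] → #  [on edge]
    (3,7)@(7, 15): e=[8,-12,12] → ·
    (0,8)@(1, 17): e=[0,20,-12] → ·  [on edge]
    (1,10)@(3, 21): e=[12,0,-4] → ·  [on edge]
  covered (2 px):
    · · · · · · ·
    · · · · · · ·
    · · · · · · ·
    · · · · · · ·
    · · · · · · ·
    · · · · · · ·
    · · # · · · ·
    · · # · · · ·
    · · · · · · ·
    · · · · · · ·
    · · · · · · ·
T1:
  2·area = 196
  edge (12, 2)→(10, 22): d=(-2,20) inclusive
  edge (10, 22)→(2, 4): d=(-8,-18) inclusive
  edge (2, 4)→(12, 2): d=(10,-2) inclusive
    (3,1)@(7, 3): e=[98,98,0] → #  [on edge]
    (4,1)@(9, 3): e=[58,134,4] → #
    (5,1)@(11, 3): e=[18,170,8] → #
    (6,1)@(13, 3): e=[-22,206,12] → ·
    (1,2)@(3, 5): e=[174,10,12] → #
    (2,2)@(5, 5): e=[134,46,16] → #
    (6,2)@(13, 5): e=[-26,190,32] → ·
    (1,3)@(3, 7): e=[170,-6,32] → ·
    (2,3)@(5, 7): e=[130,30,36] → #
    (6,3)@(13, 7): e=[-30,174,52] → ·
    (2,4)@(5, 9): e=[126,14,56] → #
    (6,4)@(13, 9): e=[-34,158,72] → ·
  covered (25 px):
    · · · · · · ·
    · · · # # # ·
    · # # # # # ·
    · · # # # # ·
    · · # # # # ·
    · · · # # # ·
    · · · # # · ·
    · · · # # · ·
    · · · · # · ·
    · · · · # · ·
    · · · · · · ·

Result: 27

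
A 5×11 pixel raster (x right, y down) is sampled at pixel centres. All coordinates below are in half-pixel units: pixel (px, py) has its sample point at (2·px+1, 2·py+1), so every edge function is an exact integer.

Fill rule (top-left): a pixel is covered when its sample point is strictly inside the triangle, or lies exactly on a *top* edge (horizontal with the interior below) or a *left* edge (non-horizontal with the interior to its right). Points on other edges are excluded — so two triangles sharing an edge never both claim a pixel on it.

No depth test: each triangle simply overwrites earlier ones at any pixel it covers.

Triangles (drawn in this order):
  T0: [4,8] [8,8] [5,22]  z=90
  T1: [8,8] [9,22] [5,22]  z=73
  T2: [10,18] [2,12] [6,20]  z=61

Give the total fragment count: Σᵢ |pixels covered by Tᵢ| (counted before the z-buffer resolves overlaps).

T0:
  2·area = 56
  edge (4, 8)→(8, 8): d=(4,0) top-left  bias=+0
  edge (8, 8)→(5, 22): d=(-3,14) right/bottom  bias=-1
  edge (5, 22)→(4, 8): d=(-1,-14) top-left  bias=+0
    (2,4)@(5, 9): e=[4,39,13] → #
    (3,4)@(7, 9): e=[4,11,41] → #
    (4,4)@(9, 9): e=[4,-17,69] → ·
    (2,5)@(5, 11): e=[12,33,11] → #
    (4,5)@(9, 11): e=[12,-23,67] → ·
    (2,6)@(5, 13): e=[20,27,9] → #
    (3,6)@(7, 13): e=[20,-1,37] → ·
    (2,7)@(5, 15): e=[28,21,7] → #
    (3,7)@(7, 15): e=[28,-7,35] → ·
    (2,8)@(5, 17): e=[36,15,5] → #
    (3,8)@(7, 17): e=[36,-13,33] → ·
    (2,9)@(5, 19): e=[44,9,3] → #
  covered (9 px):
    · · · · ·
    · · · · ·
    · · · · ·
    · · · · ·
    · · # # ·
    · · # # ·
    · · # · ·
    · · # · ·
    · · # · ·
    · · # · ·
    · · # · ·
T1:
  2·area = 56
  edge (8, 8)→(9, 22): d=(1,14) right/bottom  bias=-1
  edge (9, 22)→(5, 22): d=(-4,0) right/bottom  bias=-1
  edge (5, 22)→(8, 8): d=(3,-14) top-left  bias=+0
    (3,6)@(7, 13): e=[19,36,1] → #
    (4,6)@(9, 13): e=[-9,36,29] → ·
    (3,7)@(7, 15): e=[21,28,7] → #
    (4,7)@(9, 15): e=[-7,28,35] → ·
    (3,8)@(7, 17): e=[23,20,13] → #
    (4,8)@(9, 17): e=[-5,20,41] → ·
    (3,9)@(7, 19): e=[25,12,19] → #
    (4,9)@(9, 19): e=[-3,12,47] → ·
    (3,10)@(7, 21): e=[27,4,25] → #
    (4,10)@(9, 21): e=[-1,4,53] → ·
  covered (5 px):
    · · · · ·
    · · · · ·
    · · · · ·
    · · · · ·
    · · · · ·
    · · · · ·
    · · · # ·
    · · · # ·
    · · · # ·
    · · · # ·
    · · · # ·
T2:
  2·area = 40  (B↔C swapped to make it positive)
  edge (10, 18)→(6, 20): d=(-4,2) right/bottom  bias=-1
  edge (6, 20)→(2, 12): d=(-4,-8) top-left  bias=+0
  edge (2, 12)→(10, 18): d=(8,6) right/bottom  bias=-1
    (1,6)@(3, 13): e=[34,4,2] → #
    (2,6)@(5, 13): e=[30,20,-10] → ·
    (1,7)@(3, 15): e=[26,-4,18] → ·
    (2,7)@(5, 15): e=[22,12,6] → #
    (3,7)@(7, 15): e=[18,28,-6] → ·
    (2,8)@(5, 17): e=[14,4,22] → #
    (3,8)@(7, 17): e=[10,20,10] → #
    (4,8)@(9, 17): e=[6,36,-2] → ·
    (2,9)@(5, 19): e=[6,-4,38] → ·
    (3,9)@(7, 19): e=[2,12,26] → #
    (4,9)@(9, 19): e=[-2,28,14] → ·
    (3,10)@(7, 21): e=[-6,4,42] → ·
  covered (5 px):
    · · · · ·
    · · · · ·
    · · · · ·
    · · · · ·
    · · · · ·
    · · · · ·
    · # · · ·
    · · # · ·
    · · # # ·
    · · · # ·
    · · · · ·

Final: 19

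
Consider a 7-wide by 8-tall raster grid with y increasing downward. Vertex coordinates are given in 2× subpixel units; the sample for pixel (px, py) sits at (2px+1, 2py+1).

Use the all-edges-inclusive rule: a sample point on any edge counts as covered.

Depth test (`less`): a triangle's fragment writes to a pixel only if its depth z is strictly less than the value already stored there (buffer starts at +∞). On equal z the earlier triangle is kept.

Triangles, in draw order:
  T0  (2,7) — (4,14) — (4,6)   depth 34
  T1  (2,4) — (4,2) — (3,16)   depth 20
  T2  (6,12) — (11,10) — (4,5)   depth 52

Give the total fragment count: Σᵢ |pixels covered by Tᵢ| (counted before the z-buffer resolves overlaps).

T0:
  2·area = 16  (B↔C swapped to make it positive)
  edge (2, 7)→(4, 6): d=(2,-1) inclusive
  edge (4, 6)→(4, 14): d=(0,8) inclusive
  edge (4, 14)→(2, 7): d=(-2,-7) inclusive
    (1,3)@(3, 7): e=[1,8,7] → #
    (2,3)@(5, 7): e=[3,-8,21] → ·
    (1,4)@(3, 9): e=[5,8,3] → #
    (2,4)@(5, 9): e=[7,-8,17] → ·
    (1,5)@(3, 11): e=[9,8,-1] → ·
  covered (2 px):
    · · · · · · ·
    · · · · · · ·
    · · · · · · ·
    · # · · · · ·
    · # · · · · ·
    · · · · · · ·
    · · · · · · ·
    · · · · · · ·
T1:
  2·area = 26
  edge (2, 4)→(4, 2): d=(2,-2) inclusive
  edge (4, 2)→(3, 16): d=(-1,14) inclusive
  edge (3, 16)→(2, 4): d=(-1,-12) inclusive
    (2,0)@(5, 1): e=[0,-13,39] → ·  [on edge]
    (1,1)@(3, 3): e=[0,13,13] → #  [on edge]
    (2,1)@(5, 3): e=[4,-15,37] → ·
    (0,2)@(1, 5): e=[0,39,-13] → ·  [on edge]
    (1,2)@(3, 5): e=[4,11,11] → #
    (2,2)@(5, 5): e=[8,-17,35] → ·
    (1,3)@(3, 7): e=[8,9,9] → #
    (2,3)@(5, 7): e=[12,-19,33] → ·
    (1,4)@(3, 9): e=[12,7,7] → #
    (2,4)@(5, 9): e=[16,-21,31] → ·
    (1,5)@(3, 11): e=[16,5,5] → #
    (2,5)@(5, 11): e=[20,-23,29] → ·
  covered (7 px):
    · · · · · · ·
    · # · · · · ·
    · # · · · · ·
    · # · · · · ·
    · # · · · · ·
    · # · · · · ·
    · # · · · · ·
    · # · · · · ·
T2:
  2·area = 39  (B↔C swapped to make it positive)
  edge (6, 12)→(4, 5): d=(-2,-7) inclusive
  edge (4, 5)→(11, 10): d=(7,5) inclusive
  edge (11, 10)→(6, 12): d=(-5,2) inclusive
    (2,3)@(5, 7): e=[3,9,27] → #
    (3,3)@(7, 7): e=[17,-1,23] → ·
    (2,4)@(5, 9): e=[-1,23,17] → ·
    (3,4)@(7, 9): e=[13,13,13] → #
    (4,4)@(9, 9): e=[27,3,9] → #
    (5,4)@(11, 9): e=[41,-7,5] → ·
    (3,5)@(7, 11): e=[9,27,3] → #
    (4,5)@(9, 11): e=[23,17,-1] → ·
    (3,6)@(7, 13): e=[5,41,-7] → ·
  covered (4 px):
    · · · · · · ·
    · · · · · · ·
    · · · · · · ·
    · · # · · · ·
    · · · # # · ·
    · · · # · · ·
    · · · · · · ·
    · · · · · · ·

Final: 13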